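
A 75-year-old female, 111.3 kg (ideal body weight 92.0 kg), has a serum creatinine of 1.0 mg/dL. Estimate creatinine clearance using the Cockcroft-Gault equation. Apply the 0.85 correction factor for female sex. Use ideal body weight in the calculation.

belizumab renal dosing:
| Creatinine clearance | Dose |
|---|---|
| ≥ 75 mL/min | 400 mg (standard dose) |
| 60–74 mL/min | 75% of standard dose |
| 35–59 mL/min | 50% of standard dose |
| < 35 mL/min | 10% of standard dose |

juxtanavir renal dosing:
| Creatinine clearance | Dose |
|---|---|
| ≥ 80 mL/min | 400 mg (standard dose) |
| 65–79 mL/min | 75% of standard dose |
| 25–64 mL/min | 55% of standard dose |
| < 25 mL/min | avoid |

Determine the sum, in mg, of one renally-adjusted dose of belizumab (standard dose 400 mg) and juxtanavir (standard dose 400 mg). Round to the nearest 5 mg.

CrCl = (140 − 75) × 92 / (72 × 1) × 0.85 = 5980.0 / 72.00 × 0.85 ≈ 70.6 mL/min
CrCl ≈ 71 mL/min.
belizumab: 60–74 mL/min → 75% of 400 mg = 300 mg.
juxtanavir: 65–79 mL/min → 75% of 400 mg = 300 mg.
Total = 300 + 300 = 600 mg.

600 mg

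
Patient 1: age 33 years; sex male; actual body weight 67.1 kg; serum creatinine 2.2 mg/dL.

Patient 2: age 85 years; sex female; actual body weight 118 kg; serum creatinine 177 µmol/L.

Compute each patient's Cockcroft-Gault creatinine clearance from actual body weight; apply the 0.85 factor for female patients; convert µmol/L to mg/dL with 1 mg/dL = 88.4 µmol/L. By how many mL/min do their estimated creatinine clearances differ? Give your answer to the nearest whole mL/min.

Patient 1: CrCl = (140 − 33) × 67.1 / (72 × 2.2) = 7179.7 / 158.40 ≈ 45.3 mL/min
Patient 2: SCr = 177 / 88.4 = 2.002 mg/dL
Patient 2: CrCl = (140 − 85) × 118 / (72 × 2.002) × 0.85 = 6490.0 / 144.14 × 0.85 ≈ 38.3 mL/min
|45.3 − 38.3| = 7.0 mL/min

7 mL/min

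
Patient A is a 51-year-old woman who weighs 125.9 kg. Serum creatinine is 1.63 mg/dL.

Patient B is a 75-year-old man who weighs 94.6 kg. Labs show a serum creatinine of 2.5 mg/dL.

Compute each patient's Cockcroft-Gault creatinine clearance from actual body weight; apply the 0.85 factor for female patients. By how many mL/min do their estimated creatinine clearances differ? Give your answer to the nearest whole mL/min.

47 mL/min

Patient A: CrCl = (140 − 51) × 125.9 / (72 × 1.63) × 0.85 = 11205.1 / 117.36 × 0.85 ≈ 81.2 mL/min
Patient B: CrCl = (140 − 75) × 94.6 / (72 × 2.5) = 6149.0 / 180.00 ≈ 34.2 mL/min
|81.2 − 34.2| = 47.0 mL/min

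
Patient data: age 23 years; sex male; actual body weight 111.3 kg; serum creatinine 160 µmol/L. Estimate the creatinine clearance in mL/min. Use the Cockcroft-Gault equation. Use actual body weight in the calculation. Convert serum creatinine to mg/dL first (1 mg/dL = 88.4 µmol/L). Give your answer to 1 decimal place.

SCr = 160 / 88.4 = 1.81 mg/dL
CrCl = (140 − 23) × 111.3 / (72 × 1.81) = 13022.1 / 130.32 ≈ 99.9 mL/min

99.9 mL/min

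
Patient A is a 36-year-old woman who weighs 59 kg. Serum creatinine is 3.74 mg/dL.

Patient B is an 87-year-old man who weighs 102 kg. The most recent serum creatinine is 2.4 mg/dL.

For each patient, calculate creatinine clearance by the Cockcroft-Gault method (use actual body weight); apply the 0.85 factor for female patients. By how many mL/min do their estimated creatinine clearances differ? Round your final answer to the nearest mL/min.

Patient A: CrCl = (140 − 36) × 59 / (72 × 3.74) × 0.85 = 6136.0 / 269.28 × 0.85 ≈ 19.4 mL/min
Patient B: CrCl = (140 − 87) × 102 / (72 × 2.4) = 5406.0 / 172.80 ≈ 31.3 mL/min
|19.4 − 31.3| = 11.9 mL/min

12 mL/min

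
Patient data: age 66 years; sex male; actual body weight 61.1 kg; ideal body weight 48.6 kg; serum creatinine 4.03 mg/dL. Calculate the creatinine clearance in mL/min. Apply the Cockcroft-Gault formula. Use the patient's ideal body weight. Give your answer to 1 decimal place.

12.4 mL/min

CrCl = (140 − 66) × 48.6 / (72 × 4.03) = 3596.4 / 290.16 ≈ 12.4 mL/min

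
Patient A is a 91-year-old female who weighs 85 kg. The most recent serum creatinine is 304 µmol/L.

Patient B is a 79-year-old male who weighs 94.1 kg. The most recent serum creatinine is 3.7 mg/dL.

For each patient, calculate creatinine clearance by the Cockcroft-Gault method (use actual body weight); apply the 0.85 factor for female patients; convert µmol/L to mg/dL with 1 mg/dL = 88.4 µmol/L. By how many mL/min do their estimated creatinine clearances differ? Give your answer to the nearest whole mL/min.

7 mL/min

Patient A: SCr = 304 / 88.4 = 3.439 mg/dL
Patient A: CrCl = (140 − 91) × 85 / (72 × 3.439) × 0.85 = 4165.0 / 247.61 × 0.85 ≈ 14.3 mL/min
Patient B: CrCl = (140 − 79) × 94.1 / (72 × 3.7) = 5740.1 / 266.40 ≈ 21.5 mL/min
|14.3 − 21.5| = 7.2 mL/min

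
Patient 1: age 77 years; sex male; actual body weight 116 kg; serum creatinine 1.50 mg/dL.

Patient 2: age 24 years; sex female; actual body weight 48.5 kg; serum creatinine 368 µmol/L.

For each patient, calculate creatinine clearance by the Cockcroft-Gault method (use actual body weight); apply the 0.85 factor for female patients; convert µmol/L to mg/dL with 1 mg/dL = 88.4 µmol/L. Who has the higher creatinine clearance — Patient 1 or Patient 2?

Patient 1

Patient 1: CrCl = (140 − 77) × 116 / (72 × 1.5) = 7308.0 / 108.00 ≈ 67.7 mL/min
Patient 2: SCr = 368 / 88.4 = 4.163 mg/dL
Patient 2: CrCl = (140 − 24) × 48.5 / (72 × 4.163) × 0.85 = 5626.0 / 299.74 × 0.85 ≈ 16.0 mL/min
67.7 vs 16.0 mL/min → Patient 1 is higher.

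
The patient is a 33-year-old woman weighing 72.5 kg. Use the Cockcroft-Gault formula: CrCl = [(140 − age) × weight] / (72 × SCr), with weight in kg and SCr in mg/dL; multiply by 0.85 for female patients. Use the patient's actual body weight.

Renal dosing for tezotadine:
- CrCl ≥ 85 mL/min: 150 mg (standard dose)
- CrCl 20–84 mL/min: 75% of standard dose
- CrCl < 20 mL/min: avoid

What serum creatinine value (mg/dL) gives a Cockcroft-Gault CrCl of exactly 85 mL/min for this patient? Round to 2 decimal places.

Standard dose requires CrCl ≥ 85 mL/min.
Set (140 − 33) × 72.5 × 0.85 / (72 × SCr) = 85
SCr = (140 − 33) × 72.5 × 0.85 / (72 × 85) = 1.077 mg/dL

1.08 mg/dL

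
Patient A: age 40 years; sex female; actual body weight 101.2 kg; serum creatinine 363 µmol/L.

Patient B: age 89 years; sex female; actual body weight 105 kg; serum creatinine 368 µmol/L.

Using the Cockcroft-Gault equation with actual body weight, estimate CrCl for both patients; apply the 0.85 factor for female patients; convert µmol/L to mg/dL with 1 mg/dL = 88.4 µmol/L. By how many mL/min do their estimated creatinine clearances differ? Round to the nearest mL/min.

14 mL/min

Patient A: SCr = 363 / 88.4 = 4.106 mg/dL
Patient A: CrCl = (140 − 40) × 101.2 / (72 × 4.106) × 0.85 = 10120.0 / 295.63 × 0.85 ≈ 29.1 mL/min
Patient B: SCr = 368 / 88.4 = 4.163 mg/dL
Patient B: CrCl = (140 − 89) × 105 / (72 × 4.163) × 0.85 = 5355.0 / 299.74 × 0.85 ≈ 15.2 mL/min
|29.1 − 15.2| = 13.9 mL/min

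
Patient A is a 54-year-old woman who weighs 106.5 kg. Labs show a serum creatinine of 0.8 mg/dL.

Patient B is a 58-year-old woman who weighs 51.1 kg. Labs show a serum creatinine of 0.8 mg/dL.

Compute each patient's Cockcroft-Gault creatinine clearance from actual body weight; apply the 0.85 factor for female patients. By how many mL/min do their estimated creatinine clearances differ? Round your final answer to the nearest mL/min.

73 mL/min

Patient A: CrCl = (140 − 54) × 106.5 / (72 × 0.8) × 0.85 = 9159.0 / 57.60 × 0.85 ≈ 135.2 mL/min
Patient B: CrCl = (140 − 58) × 51.1 / (72 × 0.8) × 0.85 = 4190.2 / 57.60 × 0.85 ≈ 61.8 mL/min
|135.2 − 61.8| = 73.4 mL/min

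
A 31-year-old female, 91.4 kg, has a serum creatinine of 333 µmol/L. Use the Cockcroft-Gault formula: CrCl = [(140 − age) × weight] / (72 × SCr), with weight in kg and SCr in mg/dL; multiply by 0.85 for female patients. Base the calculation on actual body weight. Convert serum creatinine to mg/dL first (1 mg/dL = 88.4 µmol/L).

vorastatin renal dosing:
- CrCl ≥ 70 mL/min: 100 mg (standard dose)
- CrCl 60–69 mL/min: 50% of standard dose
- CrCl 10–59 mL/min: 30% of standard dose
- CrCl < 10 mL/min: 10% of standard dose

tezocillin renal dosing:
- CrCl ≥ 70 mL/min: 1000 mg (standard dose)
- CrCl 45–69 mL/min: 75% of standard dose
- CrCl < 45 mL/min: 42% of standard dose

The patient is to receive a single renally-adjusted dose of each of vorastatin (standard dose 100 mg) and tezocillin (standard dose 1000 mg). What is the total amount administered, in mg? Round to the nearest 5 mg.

450 mg

SCr = 333 / 88.4 = 3.767 mg/dL
CrCl = (140 − 31) × 91.4 / (72 × 3.767) × 0.85 = 9962.6 / 271.22 × 0.85 ≈ 31.2 mL/min
CrCl ≈ 31 mL/min.
vorastatin: 10–59 mL/min → 30% of 100 mg = 30 mg.
tezocillin: < 45 mL/min → 42% of 1000 mg = 420 mg.
Total = 30 + 420 = 450 mg.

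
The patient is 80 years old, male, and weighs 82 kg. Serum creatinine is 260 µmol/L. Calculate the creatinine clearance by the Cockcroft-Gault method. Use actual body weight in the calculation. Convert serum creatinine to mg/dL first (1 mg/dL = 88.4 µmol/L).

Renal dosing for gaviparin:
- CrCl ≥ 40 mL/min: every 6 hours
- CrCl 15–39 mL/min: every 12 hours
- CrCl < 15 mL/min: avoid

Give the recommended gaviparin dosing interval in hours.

SCr = 260 / 88.4 = 2.941 mg/dL
CrCl = (140 − 80) × 82 / (72 × 2.941) = 4920.0 / 211.75 ≈ 23.2 mL/min
CrCl ≈ 23 mL/min → bracket 15–39 mL/min → every 12 hours.

every 12 hours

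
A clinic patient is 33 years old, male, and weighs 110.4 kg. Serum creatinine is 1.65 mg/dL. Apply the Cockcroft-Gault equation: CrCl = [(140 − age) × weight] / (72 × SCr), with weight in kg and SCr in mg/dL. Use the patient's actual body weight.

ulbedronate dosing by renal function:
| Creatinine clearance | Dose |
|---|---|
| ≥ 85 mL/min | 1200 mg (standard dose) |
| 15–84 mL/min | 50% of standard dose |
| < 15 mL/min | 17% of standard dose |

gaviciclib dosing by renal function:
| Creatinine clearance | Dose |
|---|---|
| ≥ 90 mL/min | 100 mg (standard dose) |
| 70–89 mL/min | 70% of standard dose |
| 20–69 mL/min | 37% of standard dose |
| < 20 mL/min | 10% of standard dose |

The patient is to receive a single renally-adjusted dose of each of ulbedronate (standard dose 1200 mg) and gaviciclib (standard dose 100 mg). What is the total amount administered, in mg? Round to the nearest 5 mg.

1300 mg

CrCl = (140 − 33) × 110.4 / (72 × 1.65) = 11812.8 / 118.80 ≈ 99.4 mL/min
CrCl ≈ 99 mL/min.
ulbedronate: ≥ 85 mL/min → 100% of 1200 mg = 1200 mg.
gaviciclib: ≥ 90 mL/min → 100% of 100 mg = 100 mg.
Total = 1200 + 100 = 1300 mg.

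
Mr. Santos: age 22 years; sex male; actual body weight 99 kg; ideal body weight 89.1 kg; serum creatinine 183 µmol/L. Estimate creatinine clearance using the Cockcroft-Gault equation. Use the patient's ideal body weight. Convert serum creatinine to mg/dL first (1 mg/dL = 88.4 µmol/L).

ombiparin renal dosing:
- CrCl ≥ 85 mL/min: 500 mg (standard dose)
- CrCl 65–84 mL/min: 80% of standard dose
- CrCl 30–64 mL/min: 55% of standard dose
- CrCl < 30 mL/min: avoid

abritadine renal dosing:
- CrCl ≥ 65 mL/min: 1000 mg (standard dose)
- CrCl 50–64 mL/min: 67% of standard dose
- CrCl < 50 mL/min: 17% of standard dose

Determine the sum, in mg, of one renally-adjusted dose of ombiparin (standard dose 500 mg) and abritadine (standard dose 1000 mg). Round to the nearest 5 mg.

SCr = 183 / 88.4 = 2.07 mg/dL
CrCl = (140 − 22) × 89.1 / (72 × 2.07) = 10513.8 / 149.04 ≈ 70.5 mL/min
CrCl ≈ 71 mL/min.
ombiparin: 65–84 mL/min → 80% of 500 mg = 400 mg.
abritadine: ≥ 65 mL/min → 100% of 1000 mg = 1000 mg.
Total = 400 + 1000 = 1400 mg.

1400 mg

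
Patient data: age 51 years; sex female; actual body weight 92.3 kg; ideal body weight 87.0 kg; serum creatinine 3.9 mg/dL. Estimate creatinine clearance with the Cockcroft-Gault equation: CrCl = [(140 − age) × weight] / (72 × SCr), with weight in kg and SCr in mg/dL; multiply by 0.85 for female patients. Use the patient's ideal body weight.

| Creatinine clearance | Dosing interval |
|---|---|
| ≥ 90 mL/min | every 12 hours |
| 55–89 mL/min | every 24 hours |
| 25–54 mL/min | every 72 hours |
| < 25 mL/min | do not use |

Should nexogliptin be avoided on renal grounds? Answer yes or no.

CrCl = (140 − 51) × 87 / (72 × 3.9) × 0.85 = 7743.0 / 280.80 × 0.85 ≈ 23.4 mL/min
CrCl ≈ 23 mL/min, which is < 25 mL/min.

yes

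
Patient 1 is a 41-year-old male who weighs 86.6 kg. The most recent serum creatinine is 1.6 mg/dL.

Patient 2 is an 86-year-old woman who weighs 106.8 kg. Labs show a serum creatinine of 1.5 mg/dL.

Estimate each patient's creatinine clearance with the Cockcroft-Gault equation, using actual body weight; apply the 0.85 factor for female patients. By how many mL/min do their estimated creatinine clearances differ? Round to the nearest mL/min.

29 mL/min

Patient 1: CrCl = (140 − 41) × 86.6 / (72 × 1.6) = 8573.4 / 115.20 ≈ 74.4 mL/min
Patient 2: CrCl = (140 − 86) × 106.8 / (72 × 1.5) × 0.85 = 5767.2 / 108.00 × 0.85 ≈ 45.4 mL/min
|74.4 − 45.4| = 29.0 mL/min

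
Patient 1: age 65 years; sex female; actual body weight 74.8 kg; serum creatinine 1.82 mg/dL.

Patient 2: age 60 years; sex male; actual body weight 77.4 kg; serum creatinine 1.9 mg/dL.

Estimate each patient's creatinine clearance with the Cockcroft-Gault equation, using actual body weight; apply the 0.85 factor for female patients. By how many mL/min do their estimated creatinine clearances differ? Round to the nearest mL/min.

9 mL/min

Patient 1: CrCl = (140 − 65) × 74.8 / (72 × 1.82) × 0.85 = 5610.0 / 131.04 × 0.85 ≈ 36.4 mL/min
Patient 2: CrCl = (140 − 60) × 77.4 / (72 × 1.9) = 6192.0 / 136.80 ≈ 45.3 mL/min
|36.4 − 45.3| = 8.9 mL/min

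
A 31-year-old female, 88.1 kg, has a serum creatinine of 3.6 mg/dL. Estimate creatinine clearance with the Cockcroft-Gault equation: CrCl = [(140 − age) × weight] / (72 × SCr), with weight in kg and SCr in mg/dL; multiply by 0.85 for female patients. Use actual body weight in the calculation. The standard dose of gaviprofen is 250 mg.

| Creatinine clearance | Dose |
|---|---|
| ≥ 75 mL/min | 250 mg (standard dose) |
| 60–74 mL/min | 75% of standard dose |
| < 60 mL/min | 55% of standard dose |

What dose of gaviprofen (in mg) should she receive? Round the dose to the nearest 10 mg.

CrCl = (140 − 31) × 88.1 / (72 × 3.6) × 0.85 = 9602.9 / 259.20 × 0.85 ≈ 31.5 mL/min
CrCl ≈ 31 mL/min → bracket < 60 mL/min.
55% of 250 mg = 137.5 mg → 140 mg

140 mg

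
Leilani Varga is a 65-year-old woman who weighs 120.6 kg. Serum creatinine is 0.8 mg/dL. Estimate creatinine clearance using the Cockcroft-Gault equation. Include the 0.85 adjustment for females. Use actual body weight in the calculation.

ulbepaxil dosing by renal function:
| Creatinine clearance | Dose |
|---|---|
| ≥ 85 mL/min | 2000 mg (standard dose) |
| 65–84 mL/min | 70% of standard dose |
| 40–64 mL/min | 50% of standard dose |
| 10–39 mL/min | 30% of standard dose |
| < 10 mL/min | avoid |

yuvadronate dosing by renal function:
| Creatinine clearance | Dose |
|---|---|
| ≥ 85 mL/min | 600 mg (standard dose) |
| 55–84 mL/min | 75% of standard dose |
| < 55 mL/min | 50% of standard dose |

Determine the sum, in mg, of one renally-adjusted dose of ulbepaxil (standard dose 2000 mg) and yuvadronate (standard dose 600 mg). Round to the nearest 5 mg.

2600 mg

CrCl = (140 − 65) × 120.6 / (72 × 0.8) × 0.85 = 9045.0 / 57.60 × 0.85 ≈ 133.5 mL/min
CrCl ≈ 133 mL/min.
ulbepaxil: ≥ 85 mL/min → 100% of 2000 mg = 2000 mg.
yuvadronate: ≥ 85 mL/min → 100% of 600 mg = 600 mg.
Total = 2000 + 600 = 2600 mg.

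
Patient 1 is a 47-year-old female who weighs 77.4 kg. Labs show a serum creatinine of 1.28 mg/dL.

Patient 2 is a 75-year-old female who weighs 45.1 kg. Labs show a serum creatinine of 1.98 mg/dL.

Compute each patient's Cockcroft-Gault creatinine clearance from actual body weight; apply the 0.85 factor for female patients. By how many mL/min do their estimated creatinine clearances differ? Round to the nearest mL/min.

Patient 1: CrCl = (140 − 47) × 77.4 / (72 × 1.28) × 0.85 = 7198.2 / 92.16 × 0.85 ≈ 66.4 mL/min
Patient 2: CrCl = (140 − 75) × 45.1 / (72 × 1.98) × 0.85 = 2931.5 / 142.56 × 0.85 ≈ 17.5 mL/min
|66.4 − 17.5| = 48.9 mL/min

49 mL/min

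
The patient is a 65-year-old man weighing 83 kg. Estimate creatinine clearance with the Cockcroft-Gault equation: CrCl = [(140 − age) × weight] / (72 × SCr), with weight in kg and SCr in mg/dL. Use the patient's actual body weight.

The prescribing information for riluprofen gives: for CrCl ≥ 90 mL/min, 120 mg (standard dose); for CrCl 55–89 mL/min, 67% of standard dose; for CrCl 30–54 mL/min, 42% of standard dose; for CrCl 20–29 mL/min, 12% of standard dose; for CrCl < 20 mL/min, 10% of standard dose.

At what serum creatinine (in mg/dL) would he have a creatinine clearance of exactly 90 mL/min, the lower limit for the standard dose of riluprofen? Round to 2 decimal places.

0.96 mg/dL

Standard dose requires CrCl ≥ 90 mL/min.
Set (140 − 65) × 83 / (72 × SCr) = 90
SCr = (140 − 65) × 83 / (72 × 90) = 0.961 mg/dL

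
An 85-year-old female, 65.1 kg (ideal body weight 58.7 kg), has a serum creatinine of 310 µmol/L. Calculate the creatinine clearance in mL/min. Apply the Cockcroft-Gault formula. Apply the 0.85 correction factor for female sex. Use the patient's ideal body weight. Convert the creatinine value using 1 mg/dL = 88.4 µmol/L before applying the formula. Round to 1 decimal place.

SCr = 310 / 88.4 = 3.507 mg/dL
CrCl = (140 − 85) × 58.7 / (72 × 3.507) × 0.85 = 3228.5 / 252.50 × 0.85 ≈ 10.9 mL/min

10.9 mL/min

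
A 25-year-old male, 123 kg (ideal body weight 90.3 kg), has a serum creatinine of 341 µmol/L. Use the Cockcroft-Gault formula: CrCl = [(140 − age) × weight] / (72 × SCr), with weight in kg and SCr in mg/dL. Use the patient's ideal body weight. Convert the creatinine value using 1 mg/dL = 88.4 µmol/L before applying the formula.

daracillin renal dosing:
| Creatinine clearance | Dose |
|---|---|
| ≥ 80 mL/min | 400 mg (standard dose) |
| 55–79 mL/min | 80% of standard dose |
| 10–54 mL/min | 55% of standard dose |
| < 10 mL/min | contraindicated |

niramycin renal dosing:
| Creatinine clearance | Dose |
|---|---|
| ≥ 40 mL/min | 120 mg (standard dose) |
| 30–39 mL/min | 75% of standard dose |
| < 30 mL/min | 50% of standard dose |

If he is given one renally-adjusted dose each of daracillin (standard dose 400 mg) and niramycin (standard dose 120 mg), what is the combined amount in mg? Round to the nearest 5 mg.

310 mg

SCr = 341 / 88.4 = 3.857 mg/dL
CrCl = (140 − 25) × 90.3 / (72 × 3.857) = 10384.5 / 277.70 ≈ 37.4 mL/min
CrCl ≈ 37 mL/min.
daracillin: 10–54 mL/min → 55% of 400 mg = 220 mg.
niramycin: 30–39 mL/min → 75% of 120 mg = 90 mg.
Total = 220 + 90 = 310 mg.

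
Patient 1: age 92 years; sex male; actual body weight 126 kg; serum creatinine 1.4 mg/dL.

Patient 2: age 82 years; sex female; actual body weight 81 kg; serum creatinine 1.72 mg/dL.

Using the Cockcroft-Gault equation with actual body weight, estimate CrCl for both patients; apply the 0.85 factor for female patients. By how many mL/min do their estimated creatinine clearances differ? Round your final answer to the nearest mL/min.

Patient 1: CrCl = (140 − 92) × 126 / (72 × 1.4) = 6048.0 / 100.80 ≈ 60.0 mL/min
Patient 2: CrCl = (140 − 82) × 81 / (72 × 1.72) × 0.85 = 4698.0 / 123.84 × 0.85 ≈ 32.2 mL/min
|60.0 − 32.2| = 27.8 mL/min

28 mL/min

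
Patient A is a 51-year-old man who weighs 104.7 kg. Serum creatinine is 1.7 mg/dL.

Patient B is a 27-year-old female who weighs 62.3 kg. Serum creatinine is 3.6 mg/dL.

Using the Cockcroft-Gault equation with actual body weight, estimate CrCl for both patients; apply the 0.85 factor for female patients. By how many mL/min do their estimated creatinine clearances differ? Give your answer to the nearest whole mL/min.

Patient A: CrCl = (140 − 51) × 104.7 / (72 × 1.7) = 9318.3 / 122.40 ≈ 76.1 mL/min
Patient B: CrCl = (140 − 27) × 62.3 / (72 × 3.6) × 0.85 = 7039.9 / 259.20 × 0.85 ≈ 23.1 mL/min
|76.1 − 23.1| = 53.0 mL/min

53 mL/min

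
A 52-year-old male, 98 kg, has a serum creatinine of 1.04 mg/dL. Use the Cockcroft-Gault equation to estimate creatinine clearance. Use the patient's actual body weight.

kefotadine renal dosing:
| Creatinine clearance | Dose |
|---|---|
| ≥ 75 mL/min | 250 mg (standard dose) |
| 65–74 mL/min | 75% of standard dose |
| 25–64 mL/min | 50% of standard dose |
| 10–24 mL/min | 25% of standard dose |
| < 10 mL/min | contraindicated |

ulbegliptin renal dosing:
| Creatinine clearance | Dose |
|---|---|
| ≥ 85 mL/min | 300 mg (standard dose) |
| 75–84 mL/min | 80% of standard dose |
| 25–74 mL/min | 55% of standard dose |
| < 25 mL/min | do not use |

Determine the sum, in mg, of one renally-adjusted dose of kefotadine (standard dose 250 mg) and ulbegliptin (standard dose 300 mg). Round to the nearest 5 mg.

550 mg

CrCl = (140 − 52) × 98 / (72 × 1.04) = 8624.0 / 74.88 ≈ 115.2 mL/min
CrCl ≈ 115 mL/min.
kefotadine: ≥ 75 mL/min → 100% of 250 mg = 250 mg.
ulbegliptin: ≥ 85 mL/min → 100% of 300 mg = 300 mg.
Total = 250 + 300 = 550 mg.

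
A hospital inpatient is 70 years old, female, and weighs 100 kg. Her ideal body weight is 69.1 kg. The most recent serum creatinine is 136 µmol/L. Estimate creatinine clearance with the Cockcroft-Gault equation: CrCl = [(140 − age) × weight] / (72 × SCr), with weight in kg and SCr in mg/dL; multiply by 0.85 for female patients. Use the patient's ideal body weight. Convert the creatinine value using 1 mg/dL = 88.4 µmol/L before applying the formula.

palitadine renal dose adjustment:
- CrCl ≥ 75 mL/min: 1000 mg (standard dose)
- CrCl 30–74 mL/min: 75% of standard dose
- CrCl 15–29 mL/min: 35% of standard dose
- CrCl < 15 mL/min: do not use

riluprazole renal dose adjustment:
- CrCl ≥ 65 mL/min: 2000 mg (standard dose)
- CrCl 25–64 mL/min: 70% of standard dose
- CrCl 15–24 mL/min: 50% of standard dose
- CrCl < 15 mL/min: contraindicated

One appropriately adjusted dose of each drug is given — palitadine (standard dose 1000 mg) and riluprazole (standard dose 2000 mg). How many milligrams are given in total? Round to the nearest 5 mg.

2150 mg

SCr = 136 / 88.4 = 1.538 mg/dL
CrCl = (140 − 70) × 69.1 / (72 × 1.538) × 0.85 = 4837.0 / 110.74 × 0.85 ≈ 37.1 mL/min
CrCl ≈ 37 mL/min.
palitadine: 30–74 mL/min → 75% of 1000 mg = 750 mg.
riluprazole: 25–64 mL/min → 70% of 2000 mg = 1400 mg.
Total = 750 + 1400 = 2150 mg.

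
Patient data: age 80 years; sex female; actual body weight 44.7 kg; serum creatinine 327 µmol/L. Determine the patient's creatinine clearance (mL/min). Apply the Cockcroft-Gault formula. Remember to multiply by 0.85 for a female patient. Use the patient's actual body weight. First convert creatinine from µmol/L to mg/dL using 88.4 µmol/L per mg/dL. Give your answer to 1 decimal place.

8.6 mL/min

SCr = 327 / 88.4 = 3.699 mg/dL
CrCl = (140 − 80) × 44.7 / (72 × 3.699) × 0.85 = 2682.0 / 266.33 × 0.85 ≈ 8.6 mL/min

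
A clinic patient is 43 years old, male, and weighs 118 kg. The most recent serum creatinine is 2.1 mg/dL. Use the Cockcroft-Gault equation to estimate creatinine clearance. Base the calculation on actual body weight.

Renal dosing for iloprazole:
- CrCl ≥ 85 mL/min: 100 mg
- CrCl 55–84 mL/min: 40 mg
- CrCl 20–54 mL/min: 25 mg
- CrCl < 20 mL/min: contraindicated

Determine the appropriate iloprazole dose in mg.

CrCl = (140 − 43) × 118 / (72 × 2.1) = 11446.0 / 151.20 ≈ 75.7 mL/min
CrCl ≈ 76 mL/min → bracket 55–84 mL/min.
Dose for this bracket: 40 mg.

40 mg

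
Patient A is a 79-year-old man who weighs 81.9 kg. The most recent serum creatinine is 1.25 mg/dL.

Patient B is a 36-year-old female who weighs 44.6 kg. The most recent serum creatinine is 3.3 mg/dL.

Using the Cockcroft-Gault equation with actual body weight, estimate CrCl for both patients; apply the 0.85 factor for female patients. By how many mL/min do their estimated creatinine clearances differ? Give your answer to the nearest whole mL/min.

39 mL/min

Patient A: CrCl = (140 − 79) × 81.9 / (72 × 1.25) = 4995.9 / 90.00 ≈ 55.5 mL/min
Patient B: CrCl = (140 − 36) × 44.6 / (72 × 3.3) × 0.85 = 4638.4 / 237.60 × 0.85 ≈ 16.6 mL/min
|55.5 − 16.6| = 38.9 mL/min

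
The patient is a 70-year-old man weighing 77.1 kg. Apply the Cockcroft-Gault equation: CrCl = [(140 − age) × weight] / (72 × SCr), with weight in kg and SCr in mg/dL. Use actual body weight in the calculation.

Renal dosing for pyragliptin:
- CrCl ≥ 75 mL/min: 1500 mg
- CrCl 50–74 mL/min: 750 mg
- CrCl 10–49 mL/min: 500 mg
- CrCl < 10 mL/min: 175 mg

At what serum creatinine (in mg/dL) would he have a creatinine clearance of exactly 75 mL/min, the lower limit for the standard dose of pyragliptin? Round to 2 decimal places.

Standard dose requires CrCl ≥ 75 mL/min.
Set (140 − 70) × 77.1 / (72 × SCr) = 75
SCr = (140 − 70) × 77.1 / (72 × 75) = 0.999 mg/dL

1.00 mg/dL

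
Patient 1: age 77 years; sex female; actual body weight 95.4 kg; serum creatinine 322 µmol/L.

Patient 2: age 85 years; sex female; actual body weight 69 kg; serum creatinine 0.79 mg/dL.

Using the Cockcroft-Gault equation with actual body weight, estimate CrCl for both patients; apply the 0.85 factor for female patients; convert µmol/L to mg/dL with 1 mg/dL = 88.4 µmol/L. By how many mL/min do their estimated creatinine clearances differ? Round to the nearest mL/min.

37 mL/min

Patient 1: SCr = 322 / 88.4 = 3.643 mg/dL
Patient 1: CrCl = (140 − 77) × 95.4 / (72 × 3.643) × 0.85 = 6010.2 / 262.30 × 0.85 ≈ 19.5 mL/min
Patient 2: CrCl = (140 − 85) × 69 / (72 × 0.79) × 0.85 = 3795.0 / 56.88 × 0.85 ≈ 56.7 mL/min
|19.5 − 56.7| = 37.2 mL/min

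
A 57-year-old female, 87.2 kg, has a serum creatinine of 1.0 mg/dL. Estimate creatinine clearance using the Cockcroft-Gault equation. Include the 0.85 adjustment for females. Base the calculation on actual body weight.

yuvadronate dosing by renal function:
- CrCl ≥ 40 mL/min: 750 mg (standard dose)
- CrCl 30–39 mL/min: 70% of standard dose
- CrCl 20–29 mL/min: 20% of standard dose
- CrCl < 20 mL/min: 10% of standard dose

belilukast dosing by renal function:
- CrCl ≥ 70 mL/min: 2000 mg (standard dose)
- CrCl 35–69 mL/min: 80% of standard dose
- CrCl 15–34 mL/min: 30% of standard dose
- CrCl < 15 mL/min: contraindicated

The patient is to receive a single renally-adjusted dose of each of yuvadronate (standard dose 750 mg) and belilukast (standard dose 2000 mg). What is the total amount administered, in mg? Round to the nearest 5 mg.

2750 mg

CrCl = (140 − 57) × 87.2 / (72 × 1) × 0.85 = 7237.6 / 72.00 × 0.85 ≈ 85.4 mL/min
CrCl ≈ 85 mL/min.
yuvadronate: ≥ 40 mL/min → 100% of 750 mg = 750 mg.
belilukast: ≥ 70 mL/min → 100% of 2000 mg = 2000 mg.
Total = 750 + 2000 = 2750 mg.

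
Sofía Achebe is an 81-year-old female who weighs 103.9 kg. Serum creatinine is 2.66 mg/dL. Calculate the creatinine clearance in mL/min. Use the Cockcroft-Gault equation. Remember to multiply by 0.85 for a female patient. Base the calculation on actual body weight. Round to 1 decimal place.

CrCl = (140 − 81) × 103.9 / (72 × 2.66) × 0.85 = 6130.1 / 191.52 × 0.85 ≈ 27.2 mL/min

27.2 mL/min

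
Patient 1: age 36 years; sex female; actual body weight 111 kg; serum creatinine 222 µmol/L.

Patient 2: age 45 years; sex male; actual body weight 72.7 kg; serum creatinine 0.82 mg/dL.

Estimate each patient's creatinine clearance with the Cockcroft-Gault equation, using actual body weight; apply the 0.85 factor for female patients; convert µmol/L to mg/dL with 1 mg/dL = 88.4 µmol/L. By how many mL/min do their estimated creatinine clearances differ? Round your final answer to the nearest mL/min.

63 mL/min

Patient 1: SCr = 222 / 88.4 = 2.511 mg/dL
Patient 1: CrCl = (140 − 36) × 111 / (72 × 2.511) × 0.85 = 11544.0 / 180.79 × 0.85 ≈ 54.3 mL/min
Patient 2: CrCl = (140 − 45) × 72.7 / (72 × 0.82) = 6906.5 / 59.04 ≈ 117.0 mL/min
|54.3 − 117.0| = 62.7 mL/min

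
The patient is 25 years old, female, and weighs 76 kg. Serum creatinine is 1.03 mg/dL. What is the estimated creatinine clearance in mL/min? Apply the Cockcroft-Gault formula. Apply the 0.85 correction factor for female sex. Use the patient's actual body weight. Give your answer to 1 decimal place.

CrCl = (140 − 25) × 76 / (72 × 1.03) × 0.85 = 8740.0 / 74.16 × 0.85 ≈ 100.2 mL/min

100.2 mL/min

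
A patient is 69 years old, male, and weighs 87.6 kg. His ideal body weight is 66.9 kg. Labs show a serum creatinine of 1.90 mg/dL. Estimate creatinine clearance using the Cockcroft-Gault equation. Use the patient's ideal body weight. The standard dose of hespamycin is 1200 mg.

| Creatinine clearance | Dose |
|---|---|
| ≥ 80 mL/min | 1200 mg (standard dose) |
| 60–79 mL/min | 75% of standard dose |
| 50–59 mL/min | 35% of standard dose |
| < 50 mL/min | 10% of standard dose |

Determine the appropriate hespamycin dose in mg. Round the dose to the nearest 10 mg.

CrCl = (140 − 69) × 66.9 / (72 × 1.9) = 4749.9 / 136.80 ≈ 34.7 mL/min
CrCl ≈ 35 mL/min → bracket < 50 mL/min.
10% of 1200 mg = 120 mg

120 mg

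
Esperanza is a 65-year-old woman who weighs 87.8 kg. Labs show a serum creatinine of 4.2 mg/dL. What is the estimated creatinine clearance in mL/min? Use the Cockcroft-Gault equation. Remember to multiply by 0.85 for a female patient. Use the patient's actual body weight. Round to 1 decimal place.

CrCl = (140 − 65) × 87.8 / (72 × 4.2) × 0.85 = 6585.0 / 302.40 × 0.85 ≈ 18.5 mL/min

18.5 mL/min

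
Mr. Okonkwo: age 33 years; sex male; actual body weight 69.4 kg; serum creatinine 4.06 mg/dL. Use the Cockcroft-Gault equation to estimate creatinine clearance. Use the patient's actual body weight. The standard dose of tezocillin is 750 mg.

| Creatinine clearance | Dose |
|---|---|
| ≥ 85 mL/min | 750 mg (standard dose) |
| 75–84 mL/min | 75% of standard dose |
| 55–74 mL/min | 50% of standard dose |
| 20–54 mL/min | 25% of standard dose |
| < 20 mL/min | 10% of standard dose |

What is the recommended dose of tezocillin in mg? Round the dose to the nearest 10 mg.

CrCl = (140 − 33) × 69.4 / (72 × 4.06) = 7425.8 / 292.32 ≈ 25.4 mL/min
CrCl ≈ 25 mL/min → bracket 20–54 mL/min.
25% of 750 mg = 187.5 mg → 190 mg

190 mg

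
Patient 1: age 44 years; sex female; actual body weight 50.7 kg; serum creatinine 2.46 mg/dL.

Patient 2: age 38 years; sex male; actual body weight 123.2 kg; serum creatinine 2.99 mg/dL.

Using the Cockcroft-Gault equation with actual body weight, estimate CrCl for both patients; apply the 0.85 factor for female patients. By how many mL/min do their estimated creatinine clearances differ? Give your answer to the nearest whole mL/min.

Patient 1: CrCl = (140 − 44) × 50.7 / (72 × 2.46) × 0.85 = 4867.2 / 177.12 × 0.85 ≈ 23.4 mL/min
Patient 2: CrCl = (140 − 38) × 123.2 / (72 × 2.99) = 12566.4 / 215.28 ≈ 58.4 mL/min
|23.4 − 58.4| = 35.0 mL/min

35 mL/min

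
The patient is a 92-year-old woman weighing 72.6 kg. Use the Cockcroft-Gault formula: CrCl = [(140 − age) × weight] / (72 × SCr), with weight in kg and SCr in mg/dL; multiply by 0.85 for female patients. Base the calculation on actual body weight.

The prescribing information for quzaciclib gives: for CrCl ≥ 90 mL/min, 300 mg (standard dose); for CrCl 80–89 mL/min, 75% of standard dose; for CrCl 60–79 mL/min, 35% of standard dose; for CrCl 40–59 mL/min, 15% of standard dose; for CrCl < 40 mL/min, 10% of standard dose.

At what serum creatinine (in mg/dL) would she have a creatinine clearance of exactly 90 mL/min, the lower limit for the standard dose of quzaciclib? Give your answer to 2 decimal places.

Standard dose requires CrCl ≥ 90 mL/min.
Set (140 − 92) × 72.6 × 0.85 / (72 × SCr) = 90
SCr = (140 − 92) × 72.6 × 0.85 / (72 × 90) = 0.457 mg/dL

0.46 mg/dL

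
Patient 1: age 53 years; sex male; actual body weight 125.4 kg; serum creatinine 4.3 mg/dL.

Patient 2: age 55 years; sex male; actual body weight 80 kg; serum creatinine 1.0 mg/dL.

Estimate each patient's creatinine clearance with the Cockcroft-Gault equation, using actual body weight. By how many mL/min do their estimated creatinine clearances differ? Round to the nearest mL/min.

Patient 1: CrCl = (140 − 53) × 125.4 / (72 × 4.3) = 10909.8 / 309.60 ≈ 35.2 mL/min
Patient 2: CrCl = (140 − 55) × 80 / (72 × 1) = 6800.0 / 72.00 ≈ 94.4 mL/min
|35.2 − 94.4| = 59.2 mL/min

59 mL/min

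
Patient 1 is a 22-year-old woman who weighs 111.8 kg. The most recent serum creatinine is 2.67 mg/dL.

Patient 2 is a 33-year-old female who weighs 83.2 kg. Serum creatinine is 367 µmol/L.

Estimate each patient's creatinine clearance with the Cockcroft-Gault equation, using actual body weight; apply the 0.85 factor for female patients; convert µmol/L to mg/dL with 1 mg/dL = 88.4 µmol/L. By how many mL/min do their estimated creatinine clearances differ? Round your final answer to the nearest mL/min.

33 mL/min

Patient 1: CrCl = (140 − 22) × 111.8 / (72 × 2.67) × 0.85 = 13192.4 / 192.24 × 0.85 ≈ 58.3 mL/min
Patient 2: SCr = 367 / 88.4 = 4.152 mg/dL
Patient 2: CrCl = (140 − 33) × 83.2 / (72 × 4.152) × 0.85 = 8902.4 / 298.94 × 0.85 ≈ 25.3 mL/min
|58.3 − 25.3| = 33.0 mL/min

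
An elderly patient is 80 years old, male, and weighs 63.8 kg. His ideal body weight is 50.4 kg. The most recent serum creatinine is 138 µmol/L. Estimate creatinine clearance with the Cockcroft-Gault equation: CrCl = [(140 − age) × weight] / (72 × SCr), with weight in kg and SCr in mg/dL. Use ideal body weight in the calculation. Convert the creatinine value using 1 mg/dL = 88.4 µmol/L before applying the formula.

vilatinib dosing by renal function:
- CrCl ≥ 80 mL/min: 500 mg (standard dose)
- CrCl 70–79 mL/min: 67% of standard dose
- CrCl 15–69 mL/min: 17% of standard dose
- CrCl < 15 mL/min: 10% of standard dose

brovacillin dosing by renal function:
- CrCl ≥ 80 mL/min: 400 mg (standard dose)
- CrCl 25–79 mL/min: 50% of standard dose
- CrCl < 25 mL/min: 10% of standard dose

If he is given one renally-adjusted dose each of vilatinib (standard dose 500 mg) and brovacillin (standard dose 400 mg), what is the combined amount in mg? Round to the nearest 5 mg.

285 mg

SCr = 138 / 88.4 = 1.561 mg/dL
CrCl = (140 − 80) × 50.4 / (72 × 1.561) = 3024.0 / 112.39 ≈ 26.9 mL/min
CrCl ≈ 27 mL/min.
vilatinib: 15–69 mL/min → 17% of 500 mg = 85 mg.
brovacillin: 25–79 mL/min → 50% of 400 mg = 200 mg.
Total = 85 + 200 = 285 mg.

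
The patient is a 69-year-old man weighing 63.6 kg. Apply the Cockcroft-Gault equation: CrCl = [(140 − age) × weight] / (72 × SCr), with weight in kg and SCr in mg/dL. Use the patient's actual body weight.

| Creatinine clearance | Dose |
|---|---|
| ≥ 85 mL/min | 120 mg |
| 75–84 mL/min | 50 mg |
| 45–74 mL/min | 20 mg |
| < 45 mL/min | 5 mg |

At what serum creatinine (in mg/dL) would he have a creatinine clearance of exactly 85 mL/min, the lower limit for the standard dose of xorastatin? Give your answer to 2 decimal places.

0.74 mg/dL

Standard dose requires CrCl ≥ 85 mL/min.
Set (140 − 69) × 63.6 / (72 × SCr) = 85
SCr = (140 − 69) × 63.6 / (72 × 85) = 0.738 mg/dL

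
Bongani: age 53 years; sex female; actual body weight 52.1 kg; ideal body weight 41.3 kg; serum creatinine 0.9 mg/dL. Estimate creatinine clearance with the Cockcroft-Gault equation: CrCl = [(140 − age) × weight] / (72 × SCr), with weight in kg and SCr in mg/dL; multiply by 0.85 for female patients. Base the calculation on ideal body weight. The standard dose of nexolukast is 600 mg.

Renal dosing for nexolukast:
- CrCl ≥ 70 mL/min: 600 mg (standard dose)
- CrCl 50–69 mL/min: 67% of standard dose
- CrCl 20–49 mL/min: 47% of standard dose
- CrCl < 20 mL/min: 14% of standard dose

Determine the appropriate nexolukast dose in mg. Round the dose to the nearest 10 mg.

280 mg

CrCl = (140 − 53) × 41.3 / (72 × 0.9) × 0.85 = 3593.1 / 64.80 × 0.85 ≈ 47.1 mL/min
CrCl ≈ 47 mL/min → bracket 20–49 mL/min.
47% of 600 mg = 282 mg → 280 mg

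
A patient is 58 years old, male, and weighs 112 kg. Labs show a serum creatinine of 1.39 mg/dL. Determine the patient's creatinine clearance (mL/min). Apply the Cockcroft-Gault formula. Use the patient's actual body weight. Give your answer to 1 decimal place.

91.8 mL/min

CrCl = (140 − 58) × 112 / (72 × 1.39) = 9184.0 / 100.08 ≈ 91.8 mL/min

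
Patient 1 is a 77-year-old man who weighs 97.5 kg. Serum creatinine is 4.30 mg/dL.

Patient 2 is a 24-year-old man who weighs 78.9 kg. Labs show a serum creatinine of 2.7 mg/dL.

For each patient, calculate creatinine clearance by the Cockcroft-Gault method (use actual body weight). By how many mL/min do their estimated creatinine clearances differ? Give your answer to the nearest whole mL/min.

Patient 1: CrCl = (140 − 77) × 97.5 / (72 × 4.3) = 6142.5 / 309.60 ≈ 19.8 mL/min
Patient 2: CrCl = (140 − 24) × 78.9 / (72 × 2.7) = 9152.4 / 194.40 ≈ 47.1 mL/min
|19.8 − 47.1| = 27.3 mL/min

27 mL/min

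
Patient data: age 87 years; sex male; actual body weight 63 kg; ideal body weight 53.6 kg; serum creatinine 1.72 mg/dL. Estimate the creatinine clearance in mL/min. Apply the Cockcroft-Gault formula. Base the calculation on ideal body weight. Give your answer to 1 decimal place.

22.9 mL/min

CrCl = (140 − 87) × 53.6 / (72 × 1.72) = 2840.8 / 123.84 ≈ 22.9 mL/min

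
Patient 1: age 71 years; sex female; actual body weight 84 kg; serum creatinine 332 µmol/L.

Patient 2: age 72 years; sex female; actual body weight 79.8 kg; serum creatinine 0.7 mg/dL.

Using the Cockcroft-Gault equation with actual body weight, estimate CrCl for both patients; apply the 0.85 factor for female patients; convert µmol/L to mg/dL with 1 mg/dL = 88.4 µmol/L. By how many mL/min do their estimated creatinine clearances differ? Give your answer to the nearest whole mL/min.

Patient 1: SCr = 332 / 88.4 = 3.756 mg/dL
Patient 1: CrCl = (140 − 71) × 84 / (72 × 3.756) × 0.85 = 5796.0 / 270.43 × 0.85 ≈ 18.2 mL/min
Patient 2: CrCl = (140 − 72) × 79.8 / (72 × 0.7) × 0.85 = 5426.4 / 50.40 × 0.85 ≈ 91.5 mL/min
|18.2 − 91.5| = 73.3 mL/min

73 mL/min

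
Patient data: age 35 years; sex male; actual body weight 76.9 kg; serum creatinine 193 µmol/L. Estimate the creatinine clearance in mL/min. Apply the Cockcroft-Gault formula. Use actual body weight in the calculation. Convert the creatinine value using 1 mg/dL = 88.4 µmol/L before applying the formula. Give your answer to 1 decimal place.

51.4 mL/min

SCr = 193 / 88.4 = 2.183 mg/dL
CrCl = (140 − 35) × 76.9 / (72 × 2.183) = 8074.5 / 157.18 ≈ 51.4 mL/min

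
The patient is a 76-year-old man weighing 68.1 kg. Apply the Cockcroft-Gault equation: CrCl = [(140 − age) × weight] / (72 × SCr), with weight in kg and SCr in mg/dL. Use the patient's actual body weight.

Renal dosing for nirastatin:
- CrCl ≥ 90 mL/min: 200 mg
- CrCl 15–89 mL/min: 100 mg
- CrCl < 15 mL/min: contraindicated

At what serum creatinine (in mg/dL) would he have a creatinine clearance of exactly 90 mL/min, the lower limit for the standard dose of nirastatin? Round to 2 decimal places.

0.67 mg/dL

Standard dose requires CrCl ≥ 90 mL/min.
Set (140 − 76) × 68.1 / (72 × SCr) = 90
SCr = (140 − 76) × 68.1 / (72 × 90) = 0.673 mg/dL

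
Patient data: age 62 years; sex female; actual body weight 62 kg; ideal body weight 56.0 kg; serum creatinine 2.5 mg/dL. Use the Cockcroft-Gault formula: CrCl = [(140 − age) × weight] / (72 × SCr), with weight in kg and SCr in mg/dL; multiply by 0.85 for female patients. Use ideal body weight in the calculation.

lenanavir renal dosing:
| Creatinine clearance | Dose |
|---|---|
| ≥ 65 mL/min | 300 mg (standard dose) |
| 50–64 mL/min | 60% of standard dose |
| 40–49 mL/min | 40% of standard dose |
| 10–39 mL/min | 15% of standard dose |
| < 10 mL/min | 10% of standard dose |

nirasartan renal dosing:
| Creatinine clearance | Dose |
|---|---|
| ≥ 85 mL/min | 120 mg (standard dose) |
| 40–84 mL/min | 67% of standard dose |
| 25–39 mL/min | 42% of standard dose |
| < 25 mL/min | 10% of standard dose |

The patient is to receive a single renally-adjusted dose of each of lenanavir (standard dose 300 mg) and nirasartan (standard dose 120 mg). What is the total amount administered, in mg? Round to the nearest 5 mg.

55 mg

CrCl = (140 − 62) × 56 / (72 × 2.5) × 0.85 = 4368.0 / 180.00 × 0.85 ≈ 20.6 mL/min
CrCl ≈ 21 mL/min.
lenanavir: 10–39 mL/min → 15% of 300 mg = 45 mg.
nirasartan: < 25 mL/min → 10% of 120 mg = 12 mg.
Total = 45 + 12 = 57 mg.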